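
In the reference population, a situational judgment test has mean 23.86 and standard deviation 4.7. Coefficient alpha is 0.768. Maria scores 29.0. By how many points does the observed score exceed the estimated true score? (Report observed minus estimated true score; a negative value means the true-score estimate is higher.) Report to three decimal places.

T̂ = ρX + (1 − ρ)μ
  = 0.768 × 29.0 + 0.232 × 23.86
  = 22.2720 + 5.53552
  = 27.80752
  ≈ 27.8075
X − T̂ = 29.0 − 27.8075 = 1.1925 → 1.192

1.192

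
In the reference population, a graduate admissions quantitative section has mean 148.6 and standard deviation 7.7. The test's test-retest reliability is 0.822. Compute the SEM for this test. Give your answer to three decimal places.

SEM = SD · √(1 − ρ) = 7.7 × √0.178 = 7.7 × 0.4219 = 3.2486

3.249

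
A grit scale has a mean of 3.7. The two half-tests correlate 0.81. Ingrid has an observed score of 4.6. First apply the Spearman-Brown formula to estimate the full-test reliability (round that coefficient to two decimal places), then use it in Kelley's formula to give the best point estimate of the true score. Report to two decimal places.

Spearman-Brown: ρ = 2r/(1 + r) = 2(0.81)/(1 + 0.81) = 1.620/1.81 = 0.8950 → 0.90
T̂ = 0.90(4.6) + 0.10(3.7) = 4.140 + 0.370 = 4.510 → 4.51

4.51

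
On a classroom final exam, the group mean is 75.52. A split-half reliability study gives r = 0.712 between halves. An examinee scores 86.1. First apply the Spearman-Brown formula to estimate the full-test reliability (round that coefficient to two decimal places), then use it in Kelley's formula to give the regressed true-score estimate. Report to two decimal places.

Spearman-Brown: ρ = 2r/(1 + r) = 2(0.712)/(1 + 0.712) = 1.4240/1.712 = 0.8318 → 0.83
T̂ = ρX + (1 − ρ)μ
  = 0.83 × 86.1 + 0.17 × 75.52
  = 71.463 + 12.8384
  = 84.301
  ≈ 84.30

84.30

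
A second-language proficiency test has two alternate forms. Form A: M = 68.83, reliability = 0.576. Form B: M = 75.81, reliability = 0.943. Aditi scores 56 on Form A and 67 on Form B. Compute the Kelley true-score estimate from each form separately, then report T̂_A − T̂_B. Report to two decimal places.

T̂_A = 0.576(56) + 0.424(68.83) = 61.4399
T̂_B = 0.943(67) + 0.057(75.81) = 67.5022
T̂_A − T̂_B = -6.0623

-6.06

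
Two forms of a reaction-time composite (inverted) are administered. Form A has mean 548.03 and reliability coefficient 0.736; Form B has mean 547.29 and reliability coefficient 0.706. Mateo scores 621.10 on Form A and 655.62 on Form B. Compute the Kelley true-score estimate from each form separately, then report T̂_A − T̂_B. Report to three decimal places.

-21.961

T̂_A = 0.736(621.10) + 0.264(548.03) = 601.80952
T̂_B = 0.706(655.62) + 0.294(547.29) = 623.77098
T̂_A − T̂_B = -21.96146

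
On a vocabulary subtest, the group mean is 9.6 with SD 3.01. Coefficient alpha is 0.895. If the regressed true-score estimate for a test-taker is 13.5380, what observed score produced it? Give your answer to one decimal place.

14.0

T̂ = ρX + (1 − ρ)μ  ⇒  X = (T̂ − (1 − ρ)μ) / ρ
X = (13.5380 − 0.105 × 9.6) / 0.895 = (13.5380 − 1.0080) / 0.895 = 12.5300 / 0.895 = 14.000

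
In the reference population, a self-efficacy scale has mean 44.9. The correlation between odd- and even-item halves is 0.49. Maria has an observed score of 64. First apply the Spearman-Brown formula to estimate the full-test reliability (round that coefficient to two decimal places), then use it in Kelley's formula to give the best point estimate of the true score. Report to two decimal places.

57.51

Spearman-Brown: ρ = 2r/(1 + r) = 2(0.49)/(1 + 0.49) = 0.980/1.49 = 0.6577 → 0.66
T̂ = ρX + (1 − ρ)μ
  = 0.66 × 64 + 0.34 × 44.9
  = 42.24 + 15.266
  = 57.506
  ≈ 57.51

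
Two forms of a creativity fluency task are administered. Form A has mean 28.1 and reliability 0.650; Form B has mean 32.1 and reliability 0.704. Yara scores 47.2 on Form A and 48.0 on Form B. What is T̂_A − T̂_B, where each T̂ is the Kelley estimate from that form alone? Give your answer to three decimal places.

-2.779

T̂_A = 0.650(47.2) + 0.350(28.1) = 40.51500
T̂_B = 0.704(48.0) + 0.296(32.1) = 43.29360
T̂_A − T̂_B = -2.77860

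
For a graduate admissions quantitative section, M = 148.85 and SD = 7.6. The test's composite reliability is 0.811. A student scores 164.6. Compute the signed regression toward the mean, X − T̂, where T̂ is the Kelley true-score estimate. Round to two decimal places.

2.98

T̂ = 0.811(164.6) + 0.189(148.85) = 133.4906 + 28.13265 = 161.6232 → 161.623
X − T̂ = 164.6 − 161.623 = 2.977 → 2.98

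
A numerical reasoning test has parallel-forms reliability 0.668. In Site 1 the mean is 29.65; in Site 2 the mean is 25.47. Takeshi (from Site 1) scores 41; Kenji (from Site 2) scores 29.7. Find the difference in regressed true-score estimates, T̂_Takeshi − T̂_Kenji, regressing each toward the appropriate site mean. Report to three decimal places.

8.936

T̂_Takeshi = 0.668(41) + 0.332(29.65) = 37.23180
T̂_Kenji = 0.668(29.7) + 0.332(25.47) = 28.29564
Difference = 37.23180 − 28.29564 = 8.93616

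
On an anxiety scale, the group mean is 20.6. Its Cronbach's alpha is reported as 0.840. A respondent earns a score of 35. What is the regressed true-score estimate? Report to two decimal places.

32.70

T̂ = ρX + (1 − ρ)μ
  = 0.840 × 35 + 0.160 × 20.6
  = 29.400 + 3.2960
  = 32.696
  ≈ 32.70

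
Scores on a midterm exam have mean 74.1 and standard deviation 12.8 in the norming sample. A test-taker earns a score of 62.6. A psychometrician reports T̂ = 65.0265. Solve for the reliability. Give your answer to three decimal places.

0.789

T̂ = ρX + (1 − ρ)μ  ⇒  T̂ − μ = ρ(X − μ)
ρ = (T̂ − μ)/(X − μ) = (65.0265 − 74.1) / (62.6 − 74.1) = -9.0735 / -11.5 = 0.78900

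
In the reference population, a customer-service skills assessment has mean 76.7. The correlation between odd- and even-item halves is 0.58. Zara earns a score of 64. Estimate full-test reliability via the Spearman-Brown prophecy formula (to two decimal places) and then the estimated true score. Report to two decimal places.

Spearman-Brown: ρ = 2r/(1 + r) = 2(0.58)/(1 + 0.58) = 1.160/1.58 = 0.7342 → 0.73
Regress the observed score toward the mean by the unreliability: T̂ = 0.73·64 + 0.27·76.7 = 46.72 + 20.709 = 67.429.

67.43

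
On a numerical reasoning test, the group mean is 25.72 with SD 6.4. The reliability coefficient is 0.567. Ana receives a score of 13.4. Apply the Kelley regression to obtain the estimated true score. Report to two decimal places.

T̂ = 0.567(13.4) + 0.433(25.72) = 7.5978 + 11.13676 = 18.735 → 18.73

18.73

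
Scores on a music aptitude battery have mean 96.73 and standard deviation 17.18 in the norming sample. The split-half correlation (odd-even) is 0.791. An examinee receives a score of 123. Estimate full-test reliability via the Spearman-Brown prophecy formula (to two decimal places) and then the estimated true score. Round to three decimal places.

Spearman-Brown: ρ = 2r/(1 + r) = 2(0.791)/(1 + 0.791) = 1.5820/1.791 = 0.8833 → 0.88
T̂ = ρX + (1 − ρ)μ
  = 0.88 × 123 + 0.12 × 96.73
  = 108.24 + 11.6076
  = 119.8476
  ≈ 119.848

119.848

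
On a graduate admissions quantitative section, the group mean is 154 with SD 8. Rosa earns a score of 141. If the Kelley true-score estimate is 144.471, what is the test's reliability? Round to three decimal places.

0.733

T̂ = ρX + (1 − ρ)μ  ⇒  T̂ − μ = ρ(X − μ)
ρ = (T̂ − μ)/(X − μ) = (144.471 − 154) / (141 − 154) = -9.529 / -13.0 = 0.73300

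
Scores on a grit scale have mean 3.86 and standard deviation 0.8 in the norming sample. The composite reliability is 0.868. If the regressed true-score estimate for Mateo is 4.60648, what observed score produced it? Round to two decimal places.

T̂ = ρX + (1 − ρ)μ  ⇒  X = (T̂ − (1 − ρ)μ) / ρ
X = (4.60648 − 0.132 × 3.86) / 0.868 = (4.60648 − 0.50952) / 0.868 = 4.09696 / 0.868 = 4.7200

4.72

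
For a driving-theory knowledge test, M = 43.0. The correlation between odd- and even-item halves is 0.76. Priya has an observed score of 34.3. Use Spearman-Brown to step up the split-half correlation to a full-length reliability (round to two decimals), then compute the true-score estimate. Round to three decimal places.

Spearman-Brown: ρ = 2r/(1 + r) = 2(0.76)/(1 + 0.76) = 1.520/1.76 = 0.8636 → 0.86
Kelley's formula gives T̂ = 0.86·34.3 + 0.14·43.0 = 29.498 + 6.020 = 35.5180.

35.518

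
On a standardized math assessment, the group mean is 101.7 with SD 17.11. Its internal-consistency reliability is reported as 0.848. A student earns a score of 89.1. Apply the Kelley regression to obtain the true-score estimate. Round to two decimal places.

91.02

T̂ = ρX + (1 − ρ)μ
  = 0.848 × 89.1 + 0.152 × 101.7
  = 75.5568 + 15.4584
  = 91.015
  ≈ 91.02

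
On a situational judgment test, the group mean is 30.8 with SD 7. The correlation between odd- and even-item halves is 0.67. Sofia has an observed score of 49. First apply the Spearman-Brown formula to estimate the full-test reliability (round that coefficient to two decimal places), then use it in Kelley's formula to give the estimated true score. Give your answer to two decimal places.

Spearman-Brown: ρ = 2r/(1 + r) = 2(0.67)/(1 + 0.67) = 1.340/1.67 = 0.8024 → 0.80
Regress the observed score toward the mean by the unreliability: T̂ = 0.80·49 + 0.20·30.8 = 39.20 + 6.160 = 45.360.

45.36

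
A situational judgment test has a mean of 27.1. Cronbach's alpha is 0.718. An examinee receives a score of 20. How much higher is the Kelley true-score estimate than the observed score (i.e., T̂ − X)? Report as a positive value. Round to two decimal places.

2.00

T̂ = ρX + (1 − ρ)μ
  = 0.718 × 20 + 0.282 × 27.1
  = 14.360 + 7.6422
  = 22.0022
  ≈ 22.002
T̂ − X = 22.002 − 20 = 2.002 → 2.00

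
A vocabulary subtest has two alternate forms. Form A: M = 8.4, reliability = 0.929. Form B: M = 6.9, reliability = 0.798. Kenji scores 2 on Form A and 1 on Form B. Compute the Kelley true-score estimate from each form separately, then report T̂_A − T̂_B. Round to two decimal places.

T̂_A = 0.929(2) + 0.071(8.4) = 2.4544
T̂_B = 0.798(1) + 0.202(6.9) = 2.1918
T̂_A − T̂_B = 0.2626

0.26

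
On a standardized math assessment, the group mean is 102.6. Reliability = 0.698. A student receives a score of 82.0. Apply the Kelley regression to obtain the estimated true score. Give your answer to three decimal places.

88.221

T̂ = 0.698(82.0) + 0.302(102.6) = 57.2360 + 30.9852 = 88.2212 → 88.221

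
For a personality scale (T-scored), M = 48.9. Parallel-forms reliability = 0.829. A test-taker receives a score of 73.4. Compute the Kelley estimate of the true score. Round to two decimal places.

69.21

T̂ = ρX + (1 − ρ)μ
  = 0.829 × 73.4 + 0.171 × 48.9
  = 60.8486 + 8.3619
  = 69.211
  ≈ 69.21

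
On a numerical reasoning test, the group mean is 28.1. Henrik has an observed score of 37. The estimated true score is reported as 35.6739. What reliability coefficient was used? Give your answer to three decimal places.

T̂ = ρX + (1 − ρ)μ  ⇒  T̂ − μ = ρ(X − μ)
ρ = (T̂ − μ)/(X − μ) = (35.6739 − 28.1) / (37 − 28.1) = 7.5739 / 8.9 = 0.85100

0.851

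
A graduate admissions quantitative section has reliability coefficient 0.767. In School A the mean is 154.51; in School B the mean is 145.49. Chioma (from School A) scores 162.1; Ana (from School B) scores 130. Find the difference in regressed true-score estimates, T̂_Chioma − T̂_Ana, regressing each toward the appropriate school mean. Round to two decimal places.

T̂_Chioma = 0.767(162.1) + 0.233(154.51) = 160.3315
T̂_Ana = 0.767(130) + 0.233(145.49) = 133.6092
Difference = 160.3315 − 133.6092 = 26.7224

26.72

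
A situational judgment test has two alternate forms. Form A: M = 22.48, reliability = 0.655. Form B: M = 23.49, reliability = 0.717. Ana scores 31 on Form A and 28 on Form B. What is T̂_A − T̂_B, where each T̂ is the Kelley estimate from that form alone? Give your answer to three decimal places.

T̂_A = 0.655(31) + 0.345(22.48) = 28.06060
T̂_B = 0.717(28) + 0.283(23.49) = 26.72367
T̂_A − T̂_B = 1.33693

1.337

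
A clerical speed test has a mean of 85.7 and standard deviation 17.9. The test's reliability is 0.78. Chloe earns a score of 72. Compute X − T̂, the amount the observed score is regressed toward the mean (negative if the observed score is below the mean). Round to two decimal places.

T̂ = 0.78(72) + 0.22(85.7) = 56.16 + 18.854 = 75.0140 → 75.014
X − T̂ = 72 − 75.014 = -3.014 → -3.01

-3.01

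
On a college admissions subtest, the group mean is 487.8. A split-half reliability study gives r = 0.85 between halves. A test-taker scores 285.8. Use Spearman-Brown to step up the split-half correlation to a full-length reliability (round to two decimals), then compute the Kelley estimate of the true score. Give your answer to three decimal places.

301.960

Spearman-Brown: ρ = 2r/(1 + r) = 2(0.85)/(1 + 0.85) = 1.700/1.85 = 0.9189 → 0.92
Weight the observed score by reliability and the mean by (1 − reliability): T̂ = 0.92·285.8 + 0.08·487.8 = 262.936 + 39.024 = 301.9600.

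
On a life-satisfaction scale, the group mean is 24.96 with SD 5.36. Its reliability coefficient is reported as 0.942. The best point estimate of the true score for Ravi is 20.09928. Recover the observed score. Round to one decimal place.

19.8

T̂ = ρX + (1 − ρ)μ  ⇒  X = (T̂ − (1 − ρ)μ) / ρ
X = (20.09928 − 0.058 × 24.96) / 0.942 = (20.09928 − 1.44768) / 0.942 = 18.65160 / 0.942 = 19.800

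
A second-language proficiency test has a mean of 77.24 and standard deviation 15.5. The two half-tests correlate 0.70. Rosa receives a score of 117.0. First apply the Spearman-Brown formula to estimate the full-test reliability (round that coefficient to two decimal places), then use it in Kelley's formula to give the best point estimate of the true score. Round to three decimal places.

Spearman-Brown: ρ = 2r/(1 + r) = 2(0.70)/(1 + 0.70) = 1.400/1.70 = 0.8235 → 0.82
Weight the observed score by reliability and the mean by (1 − reliability): T̂ = 0.82·117.0 + 0.18·77.24 = 95.940 + 13.9032 = 109.8432.

109.843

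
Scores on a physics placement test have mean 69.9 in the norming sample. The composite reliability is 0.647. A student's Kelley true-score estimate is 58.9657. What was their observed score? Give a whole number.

53

T̂ = ρX + (1 − ρ)μ  ⇒  X = (T̂ − (1 − ρ)μ) / ρ
X = (58.9657 − 0.353 × 69.9) / 0.647 = (58.9657 − 24.6747) / 0.647 = 34.2910 / 0.647 = 53.00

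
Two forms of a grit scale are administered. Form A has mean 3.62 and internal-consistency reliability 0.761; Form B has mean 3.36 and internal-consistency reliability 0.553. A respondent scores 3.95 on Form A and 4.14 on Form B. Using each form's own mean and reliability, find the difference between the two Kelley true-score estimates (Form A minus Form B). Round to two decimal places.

T̂_A = 0.761(3.95) + 0.239(3.62) = 3.8711
T̂_B = 0.553(4.14) + 0.447(3.36) = 3.7913
T̂_A − T̂_B = 0.0798

0.08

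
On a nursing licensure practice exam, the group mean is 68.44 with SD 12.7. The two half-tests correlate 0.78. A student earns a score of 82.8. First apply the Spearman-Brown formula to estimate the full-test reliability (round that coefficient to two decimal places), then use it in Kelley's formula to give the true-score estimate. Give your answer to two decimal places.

Spearman-Brown: ρ = 2r/(1 + r) = 2(0.78)/(1 + 0.78) = 1.560/1.78 = 0.8764 → 0.88
T̂ = ρX + (1 − ρ)μ
  = 0.88 × 82.8 + 0.12 × 68.44
  = 72.864 + 8.2128
  = 81.077
  ≈ 81.08

81.08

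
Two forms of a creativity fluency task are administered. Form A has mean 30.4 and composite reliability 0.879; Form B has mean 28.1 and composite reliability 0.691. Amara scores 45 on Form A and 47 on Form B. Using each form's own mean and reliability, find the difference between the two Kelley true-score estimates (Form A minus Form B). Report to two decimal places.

2.07

T̂_A = 0.879(45) + 0.121(30.4) = 43.2334
T̂_B = 0.691(47) + 0.309(28.1) = 41.1599
T̂_A − T̂_B = 2.0735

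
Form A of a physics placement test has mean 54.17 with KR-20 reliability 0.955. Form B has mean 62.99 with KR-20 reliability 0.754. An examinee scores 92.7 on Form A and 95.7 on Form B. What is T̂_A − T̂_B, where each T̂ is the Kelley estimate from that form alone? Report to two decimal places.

3.31

T̂_A = 0.955(92.7) + 0.045(54.17) = 90.9661
T̂_B = 0.754(95.7) + 0.246(62.99) = 87.6533
T̂_A − T̂_B = 3.3128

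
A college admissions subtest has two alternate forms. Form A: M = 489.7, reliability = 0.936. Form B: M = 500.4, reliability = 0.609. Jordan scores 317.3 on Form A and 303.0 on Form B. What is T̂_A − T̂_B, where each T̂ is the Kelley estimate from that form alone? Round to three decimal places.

-51.850

T̂_A = 0.936(317.3) + 0.064(489.7) = 328.33360
T̂_B = 0.609(303.0) + 0.391(500.4) = 380.18340
T̂_A − T̂_B = -51.84980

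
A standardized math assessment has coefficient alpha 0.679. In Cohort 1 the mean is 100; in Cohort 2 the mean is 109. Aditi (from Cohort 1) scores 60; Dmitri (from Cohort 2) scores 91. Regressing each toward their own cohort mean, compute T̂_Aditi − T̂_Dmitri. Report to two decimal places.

T̂_Aditi = 0.679(60) + 0.321(100) = 72.8400
T̂_Dmitri = 0.679(91) + 0.321(109) = 96.7780
Difference = 72.8400 − 96.7780 = -23.9380

-23.94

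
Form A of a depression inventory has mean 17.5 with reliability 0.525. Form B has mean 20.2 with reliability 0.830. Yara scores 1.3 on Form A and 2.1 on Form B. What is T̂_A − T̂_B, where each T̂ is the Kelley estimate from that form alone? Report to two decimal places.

3.82

T̂_A = 0.525(1.3) + 0.475(17.5) = 8.9950
T̂_B = 0.830(2.1) + 0.170(20.2) = 5.1770
T̂_A − T̂_B = 3.8180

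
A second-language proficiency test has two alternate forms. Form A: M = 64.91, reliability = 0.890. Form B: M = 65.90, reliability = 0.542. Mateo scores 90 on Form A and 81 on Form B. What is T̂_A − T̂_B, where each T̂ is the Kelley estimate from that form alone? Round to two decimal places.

T̂_A = 0.890(90) + 0.110(64.91) = 87.2401
T̂_B = 0.542(81) + 0.458(65.90) = 74.0842
T̂_A − T̂_B = 13.1559

13.16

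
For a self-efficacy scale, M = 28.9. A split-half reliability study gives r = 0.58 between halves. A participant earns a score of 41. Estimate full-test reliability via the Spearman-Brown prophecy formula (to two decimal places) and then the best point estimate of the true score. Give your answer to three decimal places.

Spearman-Brown: ρ = 2r/(1 + r) = 2(0.58)/(1 + 0.58) = 1.160/1.58 = 0.7342 → 0.73
T̂ = ρX + (1 − ρ)μ
  = 0.73 × 41 + 0.27 × 28.9
  = 29.93 + 7.803
  = 37.7330
  ≈ 37.733

37.733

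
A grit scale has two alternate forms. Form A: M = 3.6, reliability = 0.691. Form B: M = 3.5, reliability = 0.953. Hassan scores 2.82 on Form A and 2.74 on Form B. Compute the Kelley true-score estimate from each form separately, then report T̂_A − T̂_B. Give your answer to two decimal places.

T̂_A = 0.691(2.82) + 0.309(3.6) = 3.0610
T̂_B = 0.953(2.74) + 0.047(3.5) = 2.7757
T̂_A − T̂_B = 0.2853

0.29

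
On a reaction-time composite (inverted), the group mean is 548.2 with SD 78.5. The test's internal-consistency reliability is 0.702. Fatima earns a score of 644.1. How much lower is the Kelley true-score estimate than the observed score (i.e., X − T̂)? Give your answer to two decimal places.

28.58

Weight the observed score by reliability and the mean by (1 − reliability): T̂ = 0.702·644.1 + 0.298·548.2 = 452.1582 + 163.3636 = 615.5218.
X − T̂ = 644.1 − 615.522 = 28.578 → 28.58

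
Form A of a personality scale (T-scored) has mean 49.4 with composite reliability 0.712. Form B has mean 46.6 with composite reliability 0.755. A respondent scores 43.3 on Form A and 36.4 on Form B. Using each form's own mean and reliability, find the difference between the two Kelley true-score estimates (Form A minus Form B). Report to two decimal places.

6.16

T̂_A = 0.712(43.3) + 0.288(49.4) = 45.0568
T̂_B = 0.755(36.4) + 0.245(46.6) = 38.8990
T̂_A − T̂_B = 6.1578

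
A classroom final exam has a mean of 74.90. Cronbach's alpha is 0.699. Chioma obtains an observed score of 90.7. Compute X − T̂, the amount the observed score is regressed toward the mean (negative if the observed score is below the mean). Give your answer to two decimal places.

4.76

Weight the observed score by reliability and the mean by (1 − reliability): T̂ = 0.699·90.7 + 0.301·74.90 = 63.3993 + 22.54490 = 85.9442.
X − T̂ = 90.7 − 85.944 = 4.756 → 4.76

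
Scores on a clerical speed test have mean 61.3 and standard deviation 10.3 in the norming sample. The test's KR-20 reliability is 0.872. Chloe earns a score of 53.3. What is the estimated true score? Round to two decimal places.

T̂ = 0.872(53.3) + 0.128(61.3) = 46.4776 + 7.8464 = 54.324 → 54.32

54.32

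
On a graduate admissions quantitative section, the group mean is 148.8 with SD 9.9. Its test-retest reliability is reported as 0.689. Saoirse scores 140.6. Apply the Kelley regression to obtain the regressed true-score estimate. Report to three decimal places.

T̂ = ρX + (1 − ρ)μ
  = 0.689 × 140.6 + 0.311 × 148.8
  = 96.8734 + 46.2768
  = 143.1502
  ≈ 143.150

143.150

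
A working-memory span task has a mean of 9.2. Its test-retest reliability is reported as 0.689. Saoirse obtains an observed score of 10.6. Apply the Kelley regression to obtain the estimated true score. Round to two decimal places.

Regress the observed score toward the mean by the unreliability: T̂ = 0.689·10.6 + 0.311·9.2 = 7.3034 + 2.8612 = 10.165.

10.16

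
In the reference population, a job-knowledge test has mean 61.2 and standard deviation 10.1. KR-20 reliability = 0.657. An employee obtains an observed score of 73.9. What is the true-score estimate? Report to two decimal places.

69.54

Regress the observed score toward the mean by the unreliability: T̂ = 0.657·73.9 + 0.343·61.2 = 48.5523 + 20.9916 = 69.544.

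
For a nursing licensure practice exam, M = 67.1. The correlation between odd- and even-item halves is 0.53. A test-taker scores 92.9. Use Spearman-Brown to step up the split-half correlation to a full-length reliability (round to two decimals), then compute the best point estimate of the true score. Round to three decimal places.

Spearman-Brown: ρ = 2r/(1 + r) = 2(0.53)/(1 + 0.53) = 1.060/1.53 = 0.6928 → 0.69
T̂ = 0.69(92.9) + 0.31(67.1) = 64.101 + 20.801 = 84.9020 → 84.902

84.902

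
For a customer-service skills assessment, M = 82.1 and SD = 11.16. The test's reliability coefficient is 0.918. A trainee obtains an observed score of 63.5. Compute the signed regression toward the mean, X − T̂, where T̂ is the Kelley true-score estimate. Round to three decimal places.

-1.525

T̂ = ρX + (1 − ρ)μ
  = 0.918 × 63.5 + 0.082 × 82.1
  = 58.2930 + 6.7322
  = 65.02520
  ≈ 65.0252
X − T̂ = 63.5 − 65.0252 = -1.5252 → -1.525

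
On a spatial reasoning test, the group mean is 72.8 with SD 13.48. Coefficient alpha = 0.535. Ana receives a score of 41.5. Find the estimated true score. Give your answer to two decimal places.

56.05

T̂ = ρX + (1 − ρ)μ
  = 0.535 × 41.5 + 0.465 × 72.8
  = 22.2025 + 33.8520
  = 56.055
  ≈ 56.05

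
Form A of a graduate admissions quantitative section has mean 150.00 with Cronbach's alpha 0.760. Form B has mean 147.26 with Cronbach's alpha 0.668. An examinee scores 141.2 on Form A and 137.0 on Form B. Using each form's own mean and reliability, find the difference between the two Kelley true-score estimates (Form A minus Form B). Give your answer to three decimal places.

2.906

T̂_A = 0.760(141.2) + 0.240(150.00) = 143.31200
T̂_B = 0.668(137.0) + 0.332(147.26) = 140.40632
T̂_A − T̂_B = 2.90568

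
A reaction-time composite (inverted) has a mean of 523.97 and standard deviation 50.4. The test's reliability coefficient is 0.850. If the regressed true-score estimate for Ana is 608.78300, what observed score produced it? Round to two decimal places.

623.75

T̂ = ρX + (1 − ρ)μ  ⇒  X = (T̂ − (1 − ρ)μ) / ρ
X = (608.78300 − 0.150 × 523.97) / 0.850 = (608.78300 − 78.59550) / 0.850 = 530.18750 / 0.850 = 623.7500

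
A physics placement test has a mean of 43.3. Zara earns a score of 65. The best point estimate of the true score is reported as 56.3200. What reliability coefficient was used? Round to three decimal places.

0.600

T̂ = ρX + (1 − ρ)μ  ⇒  T̂ − μ = ρ(X − μ)
ρ = (T̂ − μ)/(X − μ) = (56.3200 − 43.3) / (65 − 43.3) = 13.0200 / 21.7 = 0.60000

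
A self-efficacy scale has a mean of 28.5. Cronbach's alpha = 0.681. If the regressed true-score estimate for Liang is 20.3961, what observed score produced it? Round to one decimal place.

T̂ = ρX + (1 − ρ)μ  ⇒  X = (T̂ − (1 − ρ)μ) / ρ
X = (20.3961 − 0.319 × 28.5) / 0.681 = (20.3961 − 9.0915) / 0.681 = 11.3046 / 0.681 = 16.600

16.6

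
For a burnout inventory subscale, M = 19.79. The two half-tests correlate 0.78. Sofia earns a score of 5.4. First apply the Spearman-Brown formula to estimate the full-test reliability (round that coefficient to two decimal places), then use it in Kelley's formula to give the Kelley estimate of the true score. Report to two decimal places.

Spearman-Brown: ρ = 2r/(1 + r) = 2(0.78)/(1 + 0.78) = 1.560/1.78 = 0.8764 → 0.88
T̂ = ρX + (1 − ρ)μ
  = 0.88 × 5.4 + 0.12 × 19.79
  = 4.752 + 2.3748
  = 7.127
  ≈ 7.13

7.13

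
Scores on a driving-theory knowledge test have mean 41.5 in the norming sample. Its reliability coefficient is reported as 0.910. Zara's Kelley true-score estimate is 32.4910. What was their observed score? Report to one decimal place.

31.6

T̂ = ρX + (1 − ρ)μ  ⇒  X = (T̂ − (1 − ρ)μ) / ρ
X = (32.4910 − 0.090 × 41.5) / 0.910 = (32.4910 − 3.7350) / 0.910 = 28.7560 / 0.910 = 31.600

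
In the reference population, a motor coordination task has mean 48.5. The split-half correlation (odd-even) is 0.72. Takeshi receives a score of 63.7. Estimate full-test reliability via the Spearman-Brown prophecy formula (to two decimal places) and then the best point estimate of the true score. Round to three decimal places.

61.268

Spearman-Brown: ρ = 2r/(1 + r) = 2(0.72)/(1 + 0.72) = 1.440/1.72 = 0.8372 → 0.84
T̂ = ρX + (1 − ρ)μ
  = 0.84 × 63.7 + 0.16 × 48.5
  = 53.508 + 7.760
  = 61.2680
  ≈ 61.268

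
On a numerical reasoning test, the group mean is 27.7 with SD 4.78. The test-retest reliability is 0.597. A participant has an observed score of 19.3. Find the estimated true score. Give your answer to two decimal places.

22.69

Kelley's formula gives T̂ = 0.597·19.3 + 0.403·27.7 = 11.5221 + 11.1631 = 22.685.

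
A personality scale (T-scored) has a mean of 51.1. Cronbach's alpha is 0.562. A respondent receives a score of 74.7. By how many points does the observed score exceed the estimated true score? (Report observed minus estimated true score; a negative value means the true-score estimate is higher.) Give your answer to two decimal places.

10.34

T̂ = ρX + (1 − ρ)μ
  = 0.562 × 74.7 + 0.438 × 51.1
  = 41.9814 + 22.3818
  = 64.3632
  ≈ 64.363
X − T̂ = 74.7 − 64.363 = 10.337 → 10.34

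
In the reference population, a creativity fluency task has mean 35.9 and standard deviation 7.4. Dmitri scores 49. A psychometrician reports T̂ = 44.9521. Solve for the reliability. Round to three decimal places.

T̂ = ρX + (1 − ρ)μ  ⇒  T̂ − μ = ρ(X − μ)
ρ = (T̂ − μ)/(X − μ) = (44.9521 − 35.9) / (49 − 35.9) = 9.0521 / 13.1 = 0.69100

0.691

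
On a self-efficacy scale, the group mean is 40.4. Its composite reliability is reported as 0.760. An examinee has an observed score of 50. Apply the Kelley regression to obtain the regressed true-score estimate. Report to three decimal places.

Kelley's formula gives T̂ = 0.760·50 + 0.240·40.4 = 38.000 + 9.6960 = 47.6960.

47.696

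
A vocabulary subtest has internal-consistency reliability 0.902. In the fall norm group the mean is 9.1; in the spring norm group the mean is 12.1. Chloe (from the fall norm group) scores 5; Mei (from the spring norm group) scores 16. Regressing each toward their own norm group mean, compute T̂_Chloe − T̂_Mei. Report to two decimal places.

-10.22

T̂_Chloe = 0.902(5) + 0.098(9.1) = 5.4018
T̂_Mei = 0.902(16) + 0.098(12.1) = 15.6178
Difference = 5.4018 − 15.6178 = -10.2160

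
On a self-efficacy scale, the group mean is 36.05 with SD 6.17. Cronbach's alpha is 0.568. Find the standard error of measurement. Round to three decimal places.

SEM = SD · √(1 − ρ) = 6.17 × √0.432 = 6.17 × 0.6573 = 4.0553

4.055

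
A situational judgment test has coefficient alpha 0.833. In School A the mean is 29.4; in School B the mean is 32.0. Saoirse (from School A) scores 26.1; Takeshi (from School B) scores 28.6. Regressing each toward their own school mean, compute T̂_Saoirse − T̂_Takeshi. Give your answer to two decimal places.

T̂_Saoirse = 0.833(26.1) + 0.167(29.4) = 26.6511
T̂_Takeshi = 0.833(28.6) + 0.167(32.0) = 29.1678
Difference = 26.6511 − 29.1678 = -2.5167

-2.52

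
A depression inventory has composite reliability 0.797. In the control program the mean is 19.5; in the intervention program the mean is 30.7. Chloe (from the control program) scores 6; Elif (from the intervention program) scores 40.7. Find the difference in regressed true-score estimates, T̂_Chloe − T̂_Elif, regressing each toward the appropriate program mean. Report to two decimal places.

-29.93

T̂_Chloe = 0.797(6) + 0.203(19.5) = 8.7405
T̂_Elif = 0.797(40.7) + 0.203(30.7) = 38.6700
Difference = 8.7405 − 38.6700 = -29.9295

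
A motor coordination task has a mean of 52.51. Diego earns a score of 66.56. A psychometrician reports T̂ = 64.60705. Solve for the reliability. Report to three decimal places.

0.861

T̂ = ρX + (1 − ρ)μ  ⇒  T̂ − μ = ρ(X − μ)
ρ = (T̂ − μ)/(X − μ) = (64.60705 − 52.51) / (66.56 − 52.51) = 12.09705 / 14.05 = 0.86100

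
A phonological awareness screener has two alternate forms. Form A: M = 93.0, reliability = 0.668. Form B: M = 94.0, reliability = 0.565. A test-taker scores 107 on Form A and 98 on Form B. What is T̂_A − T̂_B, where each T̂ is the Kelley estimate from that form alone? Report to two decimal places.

6.09

T̂_A = 0.668(107) + 0.332(93.0) = 102.3520
T̂_B = 0.565(98) + 0.435(94.0) = 96.2600
T̂_A − T̂_B = 6.0920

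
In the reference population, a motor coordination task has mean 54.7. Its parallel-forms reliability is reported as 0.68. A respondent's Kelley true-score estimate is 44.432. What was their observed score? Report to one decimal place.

39.6

T̂ = ρX + (1 − ρ)μ  ⇒  X = (T̂ − (1 − ρ)μ) / ρ
X = (44.432 − 0.32 × 54.7) / 0.68 = (44.432 − 17.504) / 0.68 = 26.928 / 0.68 = 39.600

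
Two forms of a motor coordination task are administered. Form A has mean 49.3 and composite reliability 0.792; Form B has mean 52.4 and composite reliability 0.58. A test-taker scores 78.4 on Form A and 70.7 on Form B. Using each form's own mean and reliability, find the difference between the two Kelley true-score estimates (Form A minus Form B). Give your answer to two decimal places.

T̂_A = 0.792(78.4) + 0.208(49.3) = 72.3472
T̂_B = 0.58(70.7) + 0.42(52.4) = 63.0140
T̂_A − T̂_B = 9.3332

9.33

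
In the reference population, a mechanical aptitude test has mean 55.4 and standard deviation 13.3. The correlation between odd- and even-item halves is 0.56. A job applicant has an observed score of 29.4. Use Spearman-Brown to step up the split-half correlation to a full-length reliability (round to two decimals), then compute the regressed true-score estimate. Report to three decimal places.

Spearman-Brown: ρ = 2r/(1 + r) = 2(0.56)/(1 + 0.56) = 1.120/1.56 = 0.7179 → 0.72
T̂ = ρX + (1 − ρ)μ
  = 0.72 × 29.4 + 0.28 × 55.4
  = 21.168 + 15.512
  = 36.6800
  ≈ 36.680

36.680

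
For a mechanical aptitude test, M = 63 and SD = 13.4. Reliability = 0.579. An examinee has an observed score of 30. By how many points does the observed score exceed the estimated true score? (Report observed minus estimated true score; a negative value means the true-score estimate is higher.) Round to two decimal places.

T̂ = 0.579(30) + 0.421(63) = 17.370 + 26.523 = 43.8930 → 43.893
X − T̂ = 30 − 43.893 = -13.893 → -13.89

-13.89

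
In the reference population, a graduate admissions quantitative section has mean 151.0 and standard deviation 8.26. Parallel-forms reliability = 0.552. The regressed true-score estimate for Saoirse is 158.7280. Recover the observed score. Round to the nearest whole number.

T̂ = ρX + (1 − ρ)μ  ⇒  X = (T̂ − (1 − ρ)μ) / ρ
X = (158.7280 − 0.448 × 151.0) / 0.552 = (158.7280 − 67.6480) / 0.552 = 91.0800 / 0.552 = 165.00

165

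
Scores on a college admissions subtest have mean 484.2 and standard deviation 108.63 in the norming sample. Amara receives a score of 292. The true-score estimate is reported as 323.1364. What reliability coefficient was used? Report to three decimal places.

T̂ = ρX + (1 − ρ)μ  ⇒  T̂ − μ = ρ(X − μ)
ρ = (T̂ − μ)/(X − μ) = (323.1364 − 484.2) / (292 − 484.2) = -161.0636 / -192.2 = 0.83800

0.838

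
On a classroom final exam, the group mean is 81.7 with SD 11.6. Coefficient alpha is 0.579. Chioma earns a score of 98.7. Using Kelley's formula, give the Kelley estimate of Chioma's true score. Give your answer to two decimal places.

T̂ = 0.579(98.7) + 0.421(81.7) = 57.1473 + 34.3957 = 91.543 → 91.54

91.54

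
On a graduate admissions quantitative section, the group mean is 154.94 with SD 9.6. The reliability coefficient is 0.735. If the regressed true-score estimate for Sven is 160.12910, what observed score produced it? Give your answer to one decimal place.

T̂ = ρX + (1 − ρ)μ  ⇒  X = (T̂ − (1 − ρ)μ) / ρ
X = (160.12910 − 0.265 × 154.94) / 0.735 = (160.12910 − 41.05910) / 0.735 = 119.07000 / 0.735 = 162.000

162.0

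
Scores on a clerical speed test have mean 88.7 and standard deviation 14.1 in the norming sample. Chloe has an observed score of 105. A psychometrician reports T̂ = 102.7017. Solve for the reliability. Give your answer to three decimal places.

T̂ = ρX + (1 − ρ)μ  ⇒  T̂ − μ = ρ(X − μ)
ρ = (T̂ − μ)/(X − μ) = (102.7017 − 88.7) / (105 − 88.7) = 14.0017 / 16.3 = 0.85900

0.859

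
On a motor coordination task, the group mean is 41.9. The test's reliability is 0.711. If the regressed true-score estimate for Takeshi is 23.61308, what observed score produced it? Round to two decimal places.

T̂ = ρX + (1 − ρ)μ  ⇒  X = (T̂ − (1 − ρ)μ) / ρ
X = (23.61308 − 0.289 × 41.9) / 0.711 = (23.61308 − 12.1091) / 0.711 = 11.50398 / 0.711 = 16.1800

16.18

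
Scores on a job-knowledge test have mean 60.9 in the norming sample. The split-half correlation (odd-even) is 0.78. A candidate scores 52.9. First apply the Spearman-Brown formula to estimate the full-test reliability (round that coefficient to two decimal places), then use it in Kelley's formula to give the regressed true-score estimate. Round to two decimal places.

53.86

Spearman-Brown: ρ = 2r/(1 + r) = 2(0.78)/(1 + 0.78) = 1.560/1.78 = 0.8764 → 0.88
T̂ = ρX + (1 − ρ)μ
  = 0.88 × 52.9 + 0.12 × 60.9
  = 46.552 + 7.308
  = 53.860
  ≈ 53.86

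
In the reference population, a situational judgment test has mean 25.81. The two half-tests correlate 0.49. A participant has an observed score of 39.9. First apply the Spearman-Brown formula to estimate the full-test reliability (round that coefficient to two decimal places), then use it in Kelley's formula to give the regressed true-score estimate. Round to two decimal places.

Spearman-Brown: ρ = 2r/(1 + r) = 2(0.49)/(1 + 0.49) = 0.980/1.49 = 0.6577 → 0.66
Kelley's formula gives T̂ = 0.66·39.9 + 0.34·25.81 = 26.334 + 8.7754 = 35.109.

35.11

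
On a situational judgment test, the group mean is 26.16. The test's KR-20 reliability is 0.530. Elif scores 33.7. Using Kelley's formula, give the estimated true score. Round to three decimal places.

Kelley's formula gives T̂ = 0.530·33.7 + 0.470·26.16 = 17.8610 + 12.29520 = 30.1562.

30.156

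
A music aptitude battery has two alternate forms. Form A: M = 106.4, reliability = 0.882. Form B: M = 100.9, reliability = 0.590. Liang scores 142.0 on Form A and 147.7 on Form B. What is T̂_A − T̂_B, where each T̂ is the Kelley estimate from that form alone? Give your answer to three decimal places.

9.287

T̂_A = 0.882(142.0) + 0.118(106.4) = 137.79920
T̂_B = 0.590(147.7) + 0.410(100.9) = 128.51200
T̂_A − T̂_B = 9.28720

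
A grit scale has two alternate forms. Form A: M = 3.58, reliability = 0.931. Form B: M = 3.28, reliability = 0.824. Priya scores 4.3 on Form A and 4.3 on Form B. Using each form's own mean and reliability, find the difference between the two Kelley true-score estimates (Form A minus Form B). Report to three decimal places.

0.130

T̂_A = 0.931(4.3) + 0.069(3.58) = 4.25032
T̂_B = 0.824(4.3) + 0.176(3.28) = 4.12048
T̂_A − T̂_B = 0.12984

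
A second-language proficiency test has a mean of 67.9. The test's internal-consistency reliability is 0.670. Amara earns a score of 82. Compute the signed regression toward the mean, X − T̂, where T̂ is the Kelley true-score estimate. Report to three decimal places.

T̂ = 0.670(82) + 0.330(67.9) = 54.940 + 22.4070 = 77.34700 → 77.3470
X − T̂ = 82 − 77.3470 = 4.6530 → 4.653

4.653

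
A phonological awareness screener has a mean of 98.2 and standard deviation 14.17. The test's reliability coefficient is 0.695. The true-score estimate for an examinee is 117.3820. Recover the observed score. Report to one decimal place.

125.8

T̂ = ρX + (1 − ρ)μ  ⇒  X = (T̂ − (1 − ρ)μ) / ρ
X = (117.3820 − 0.305 × 98.2) / 0.695 = (117.3820 − 29.9510) / 0.695 = 87.4310 / 0.695 = 125.800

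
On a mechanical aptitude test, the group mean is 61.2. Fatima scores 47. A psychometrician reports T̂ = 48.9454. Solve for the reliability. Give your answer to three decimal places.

T̂ = ρX + (1 − ρ)μ  ⇒  T̂ − μ = ρ(X − μ)
ρ = (T̂ − μ)/(X − μ) = (48.9454 − 61.2) / (47 − 61.2) = -12.2546 / -14.2 = 0.86300

0.863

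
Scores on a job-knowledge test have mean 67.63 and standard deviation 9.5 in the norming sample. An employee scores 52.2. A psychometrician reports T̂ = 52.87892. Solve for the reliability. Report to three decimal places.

0.956

T̂ = ρX + (1 − ρ)μ  ⇒  T̂ − μ = ρ(X − μ)
ρ = (T̂ − μ)/(X − μ) = (52.87892 − 67.63) / (52.2 − 67.63) = -14.75108 / -15.43 = 0.95600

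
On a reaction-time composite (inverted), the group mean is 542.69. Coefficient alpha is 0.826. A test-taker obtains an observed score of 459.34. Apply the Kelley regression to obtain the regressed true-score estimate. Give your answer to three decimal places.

T̂ = 0.826(459.34) + 0.174(542.69) = 379.41484 + 94.42806 = 473.8429 → 473.843

473.843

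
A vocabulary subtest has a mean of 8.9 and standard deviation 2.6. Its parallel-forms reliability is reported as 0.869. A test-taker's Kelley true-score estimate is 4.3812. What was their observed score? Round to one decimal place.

T̂ = ρX + (1 − ρ)μ  ⇒  X = (T̂ − (1 − ρ)μ) / ρ
X = (4.3812 − 0.131 × 8.9) / 0.869 = (4.3812 − 1.1659) / 0.869 = 3.2153 / 0.869 = 3.700

3.7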